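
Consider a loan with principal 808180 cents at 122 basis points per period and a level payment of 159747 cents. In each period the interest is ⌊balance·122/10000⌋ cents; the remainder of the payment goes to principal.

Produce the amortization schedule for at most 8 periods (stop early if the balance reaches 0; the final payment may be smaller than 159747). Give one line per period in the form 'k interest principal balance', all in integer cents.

1. interest=⌊808180·122/10000⌋=9859; principal=159747-9859=149888; balance=808180-149888=658292
2. interest=⌊658292·122/10000⌋=8031; principal=159747-8031=151716; balance=658292-151716=506576
3. interest=⌊506576·122/10000⌋=6180; principal=159747-6180=153567; balance=506576-153567=353009
4. interest=⌊353009·122/10000⌋=4306; principal=159747-4306=155441; balance=353009-155441=197568
5. interest=⌊197568·122/10000⌋=2410; principal=159747-2410=157337; balance=197568-157337=40231
6. interest=⌊40231·122/10000⌋=490; principal=min(159747-490,40231)=40231; balance=40231-40231=0

1 9859 149888 658292
2 8031 151716 506576
3 6180 153567 353009
4 4306 155441 197568
5 2410 157337 40231
6 490 40231 0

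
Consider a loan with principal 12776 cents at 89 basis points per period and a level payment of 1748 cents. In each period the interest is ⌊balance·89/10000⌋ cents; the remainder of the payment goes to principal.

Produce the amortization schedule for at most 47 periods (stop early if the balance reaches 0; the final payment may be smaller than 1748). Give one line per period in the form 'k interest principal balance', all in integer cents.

1. interest=⌊12776·89/10000⌋=113; principal=1748-113=1635; balance=12776-1635=11141
2. interest=⌊11141·89/10000⌋=99; principal=1748-99=1649; balance=11141-1649=9492
3. interest=⌊9492·89/10000⌋=84; principal=1748-84=1664; balance=9492-1664=7828
4. interest=⌊7828·89/10000⌋=69; principal=1748-69=1679; balance=7828-1679=6149
5. interest=⌊6149·89/10000⌋=54; principal=1748-54=1694; balance=6149-1694=4455
6. interest=⌊4455·89/10000⌋=39; principal=1748-39=1709; balance=4455-1709=2746
7. interest=⌊2746·89/10000⌋=24; principal=1748-24=1724; balance=2746-1724=1022
8. interest=⌊1022·89/10000⌋=9; principal=min(1748-9,1022)=1022; balance=1022-1022=0

1 113 1635 11141
2 99 1649 9492
3 84 1664 7828
4 69 1679 6149
5 54 1694 4455
6 39 1709 2746
7 24 1724 1022
8 9 1022 0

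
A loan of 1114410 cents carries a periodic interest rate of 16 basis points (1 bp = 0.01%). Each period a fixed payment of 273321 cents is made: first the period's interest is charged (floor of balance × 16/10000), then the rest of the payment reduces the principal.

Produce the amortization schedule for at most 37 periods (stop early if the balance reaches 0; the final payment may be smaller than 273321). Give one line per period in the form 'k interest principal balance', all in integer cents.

1 1783 271538 842872
2 1348 271973 570899
3 913 272408 298491
4 477 272844 25647
5 41 25647 0

1. interest=⌊1114410·16/10000⌋=1783; principal=273321-1783=271538; balance=1114410-271538=842872
2. interest=⌊842872·16/10000⌋=1348; principal=273321-1348=271973; balance=842872-271973=570899
3. interest=⌊570899·16/10000⌋=913; principal=273321-913=272408; balance=570899-272408=298491
4. interest=⌊298491·16/10000⌋=477; principal=273321-477=272844; balance=298491-272844=25647
5. interest=⌊25647·16/10000⌋=41; principal=min(273321-41,25647)=25647; balance=25647-25647=0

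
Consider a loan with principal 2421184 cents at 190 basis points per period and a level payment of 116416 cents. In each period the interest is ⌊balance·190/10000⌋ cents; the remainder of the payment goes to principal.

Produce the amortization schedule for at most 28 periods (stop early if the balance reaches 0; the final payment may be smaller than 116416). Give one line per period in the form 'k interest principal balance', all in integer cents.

1 46002 70414 2350770
2 44664 71752 2279018
3 43301 73115 2205903
4 41912 74504 2131399
5 40496 75920 2055479
6 39054 77362 1978117
7 37584 78832 1899285
8 36086 80330 1818955
9 34560 81856 1737099
10 33004 83412 1653687
11 31420 84996 1568691
12 29805 86611 1482080
13 28159 88257 1393823
14 26482 89934 1303889
15 24773 91643 1212246
16 23032 93384 1118862
17 21258 95158 1023704
18 19450 96966 926738
19 17608 98808 827930
20 15730 100686 727244
21 13817 102599 624645
22 11868 104548 520097
23 9881 106535 413562
24 7857 108559 305003
25 5795 110621 194382
26 3693 112723 81659
27 1551 81659 0

1. interest=⌊2421184·190/10000⌋=46002; principal=116416-46002=70414; balance=2421184-70414=2350770
2. interest=⌊2350770·190/10000⌋=44664; principal=116416-44664=71752; balance=2350770-71752=2279018
3. interest=⌊2279018·190/10000⌋=43301; principal=116416-43301=73115; balance=2279018-73115=2205903
4. interest=⌊2205903·190/10000⌋=41912; principal=116416-41912=74504; balance=2205903-74504=2131399
5. interest=⌊2131399·190/10000⌋=40496; principal=116416-40496=75920; balance=2131399-75920=2055479
6. interest=⌊2055479·190/10000⌋=39054; principal=116416-39054=77362; balance=2055479-77362=1978117
7. interest=⌊1978117·190/10000⌋=37584; principal=116416-37584=78832; balance=1978117-78832=1899285
8. interest=⌊1899285·190/10000⌋=36086; principal=116416-36086=80330; balance=1899285-80330=1818955
9. interest=⌊1818955·190/10000⌋=34560; principal=116416-34560=81856; balance=1818955-81856=1737099
10. interest=⌊1737099·190/10000⌋=33004; principal=116416-33004=83412; balance=1737099-83412=1653687
11. interest=⌊1653687·190/10000⌋=31420; principal=116416-31420=84996; balance=1653687-84996=1568691
12. interest=⌊1568691·190/10000⌋=29805; principal=116416-29805=86611; balance=1568691-86611=1482080
13. interest=⌊1482080·190/10000⌋=28159; principal=116416-28159=88257; balance=1482080-88257=1393823
14. interest=⌊1393823·190/10000⌋=26482; principal=116416-26482=89934; balance=1393823-89934=1303889
15. interest=⌊1303889·190/10000⌋=24773; principal=116416-24773=91643; balance=1303889-91643=1212246
16. interest=⌊1212246·190/10000⌋=23032; principal=116416-23032=93384; balance=1212246-93384=1118862
17. interest=⌊1118862·190/10000⌋=21258; principal=116416-21258=95158; balance=1118862-95158=1023704
18. interest=⌊1023704·190/10000⌋=19450; principal=116416-19450=96966; balance=1023704-96966=926738
19. interest=⌊926738·190/10000⌋=17608; principal=116416-17608=98808; balance=926738-98808=827930
20. interest=⌊827930·190/10000⌋=15730; principal=116416-15730=100686; balance=827930-100686=727244
21. interest=⌊727244·190/10000⌋=13817; principal=116416-13817=102599; balance=727244-102599=624645
22. interest=⌊624645·190/10000⌋=11868; principal=116416-11868=104548; balance=624645-104548=520097
23. interest=⌊520097·190/10000⌋=9881; principal=116416-9881=106535; balance=520097-106535=413562
24. interest=⌊413562·190/10000⌋=7857; principal=116416-7857=108559; balance=413562-108559=305003
25. interest=⌊305003·190/10000⌋=5795; principal=116416-5795=110621; balance=305003-110621=194382
26. interest=⌊194382·190/10000⌋=3693; principal=116416-3693=112723; balance=194382-112723=81659
27. interest=⌊81659·190/10000⌋=1551; principal=min(116416-1551,81659)=81659; balance=81659-81659=0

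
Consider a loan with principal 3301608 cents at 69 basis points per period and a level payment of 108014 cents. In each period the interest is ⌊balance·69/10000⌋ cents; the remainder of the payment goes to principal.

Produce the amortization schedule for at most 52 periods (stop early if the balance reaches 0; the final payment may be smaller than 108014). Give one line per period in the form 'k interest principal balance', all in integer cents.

1 22781 85233 3216375
2 22192 85822 3130553
3 21600 86414 3044139
4 21004 87010 2957129
5 20404 87610 2869519
6 19799 88215 2781304
7 19190 88824 2692480
8 18578 89436 2603044
9 17961 90053 2512991
10 17339 90675 2422316
11 16713 91301 2331015
12 16084 91930 2239085
13 15449 92565 2146520
14 14810 93204 2053316
15 14167 93847 1959469
16 13520 94494 1864975
17 12868 95146 1769829
18 12211 95803 1674026
19 11550 96464 1577562
20 10885 97129 1480433
21 10214 97800 1382633
22 9540 98474 1284159
23 8860 99154 1185005
24 8176 99838 1085167
25 7487 100527 984640
26 6794 101220 883420
27 6095 101919 781501
28 5392 102622 678879
29 4684 103330 575549
30 3971 104043 471506
31 3253 104761 366745
32 2530 105484 261261
33 1802 106212 155049
34 1069 106945 48104
35 331 48104 0

1. interest=⌊3301608·69/10000⌋=22781; principal=108014-22781=85233; balance=3301608-85233=3216375
2. interest=⌊3216375·69/10000⌋=22192; principal=108014-22192=85822; balance=3216375-85822=3130553
3. interest=⌊3130553·69/10000⌋=21600; principal=108014-21600=86414; balance=3130553-86414=3044139
4. interest=⌊3044139·69/10000⌋=21004; principal=108014-21004=87010; balance=3044139-87010=2957129
5. interest=⌊2957129·69/10000⌋=20404; principal=108014-20404=87610; balance=2957129-87610=2869519
6. interest=⌊2869519·69/10000⌋=19799; principal=108014-19799=88215; balance=2869519-88215=2781304
7. interest=⌊2781304·69/10000⌋=19190; principal=108014-19190=88824; balance=2781304-88824=2692480
8. interest=⌊2692480·69/10000⌋=18578; principal=108014-18578=89436; balance=2692480-89436=2603044
9. interest=⌊2603044·69/10000⌋=17961; principal=108014-17961=90053; balance=2603044-90053=2512991
10. interest=⌊2512991·69/10000⌋=17339; principal=108014-17339=90675; balance=2512991-90675=2422316
11. interest=⌊2422316·69/10000⌋=16713; principal=108014-16713=91301; balance=2422316-91301=2331015
12. interest=⌊2331015·69/10000⌋=16084; principal=108014-16084=91930; balance=2331015-91930=2239085
13. interest=⌊2239085·69/10000⌋=15449; principal=108014-15449=92565; balance=2239085-92565=2146520
14. interest=⌊2146520·69/10000⌋=14810; principal=108014-14810=93204; balance=2146520-93204=2053316
15. interest=⌊2053316·69/10000⌋=14167; principal=108014-14167=93847; balance=2053316-93847=1959469
16. interest=⌊1959469·69/10000⌋=13520; principal=108014-13520=94494; balance=1959469-94494=1864975
17. interest=⌊1864975·69/10000⌋=12868; principal=108014-12868=95146; balance=1864975-95146=1769829
18. interest=⌊1769829·69/10000⌋=12211; principal=108014-12211=95803; balance=1769829-95803=1674026
19. interest=⌊1674026·69/10000⌋=11550; principal=108014-11550=96464; balance=1674026-96464=1577562
20. interest=⌊1577562·69/10000⌋=10885; principal=108014-10885=97129; balance=1577562-97129=1480433
21. interest=⌊1480433·69/10000⌋=10214; principal=108014-10214=97800; balance=1480433-97800=1382633
22. interest=⌊1382633·69/10000⌋=9540; principal=108014-9540=98474; balance=1382633-98474=1284159
23. interest=⌊1284159·69/10000⌋=8860; principal=108014-8860=99154; balance=1284159-99154=1185005
24. interest=⌊1185005·69/10000⌋=8176; principal=108014-8176=99838; balance=1185005-99838=1085167
25. interest=⌊1085167·69/10000⌋=7487; principal=108014-7487=100527; balance=1085167-100527=984640
26. interest=⌊984640·69/10000⌋=6794; principal=108014-6794=101220; balance=984640-101220=883420
27. interest=⌊883420·69/10000⌋=6095; principal=108014-6095=101919; balance=883420-101919=781501
28. interest=⌊781501·69/10000⌋=5392; principal=108014-5392=102622; balance=781501-102622=678879
29. interest=⌊678879·69/10000⌋=4684; principal=108014-4684=103330; balance=678879-103330=575549
30. interest=⌊575549·69/10000⌋=3971; principal=108014-3971=104043; balance=575549-104043=471506
31. interest=⌊471506·69/10000⌋=3253; principal=108014-3253=104761; balance=471506-104761=366745
32. interest=⌊366745·69/10000⌋=2530; principal=108014-2530=105484; balance=366745-105484=261261
33. interest=⌊261261·69/10000⌋=1802; principal=108014-1802=106212; balance=261261-106212=155049
34. interest=⌊155049·69/10000⌋=1069; principal=108014-1069=106945; balance=155049-106945=48104
35. interest=⌊48104·69/10000⌋=331; principal=min(108014-331,48104)=48104; balance=48104-48104=0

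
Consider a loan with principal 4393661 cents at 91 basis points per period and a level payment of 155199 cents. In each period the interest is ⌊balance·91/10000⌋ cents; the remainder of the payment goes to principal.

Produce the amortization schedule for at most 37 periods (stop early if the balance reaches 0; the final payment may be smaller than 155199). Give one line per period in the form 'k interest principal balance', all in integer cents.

1 39982 115217 4278444
2 38933 116266 4162178
3 37875 117324 4044854
4 36808 118391 3926463
5 35730 119469 3806994
6 34643 120556 3686438
7 33546 121653 3564785
8 32439 122760 3442025
9 31322 123877 3318148
10 30195 125004 3193144
11 29057 126142 3067002
12 27909 127290 2939712
13 26751 128448 2811264
14 25582 129617 2681647
15 24402 130797 2550850
16 23212 131987 2418863
17 22011 133188 2285675
18 20799 134400 2151275
19 19576 135623 2015652
20 18342 136857 1878795
21 17097 138102 1740693
22 15840 139359 1601334
23 14572 140627 1460707
24 13292 141907 1318800
25 12001 143198 1175602
26 10697 144502 1031100
27 9383 145816 885284
28 8056 147143 738141
29 6717 148482 589659
30 5365 149834 439825
31 4002 151197 288628
32 2626 152573 136055
33 1238 136055 0

1. interest=⌊4393661·91/10000⌋=39982; principal=155199-39982=115217; balance=4393661-115217=4278444
2. interest=⌊4278444·91/10000⌋=38933; principal=155199-38933=116266; balance=4278444-116266=4162178
3. interest=⌊4162178·91/10000⌋=37875; principal=155199-37875=117324; balance=4162178-117324=4044854
4. interest=⌊4044854·91/10000⌋=36808; principal=155199-36808=118391; balance=4044854-118391=3926463
5. interest=⌊3926463·91/10000⌋=35730; principal=155199-35730=119469; balance=3926463-119469=3806994
6. interest=⌊3806994·91/10000⌋=34643; principal=155199-34643=120556; balance=3806994-120556=3686438
7. interest=⌊3686438·91/10000⌋=33546; principal=155199-33546=121653; balance=3686438-121653=3564785
8. interest=⌊3564785·91/10000⌋=32439; principal=155199-32439=122760; balance=3564785-122760=3442025
9. interest=⌊3442025·91/10000⌋=31322; principal=155199-31322=123877; balance=3442025-123877=3318148
10. interest=⌊3318148·91/10000⌋=30195; principal=155199-30195=125004; balance=3318148-125004=3193144
11. interest=⌊3193144·91/10000⌋=29057; principal=155199-29057=126142; balance=3193144-126142=3067002
12. interest=⌊3067002·91/10000⌋=27909; principal=155199-27909=127290; balance=3067002-127290=2939712
13. interest=⌊2939712·91/10000⌋=26751; principal=155199-26751=128448; balance=2939712-128448=2811264
14. interest=⌊2811264·91/10000⌋=25582; principal=155199-25582=129617; balance=2811264-129617=2681647
15. interest=⌊2681647·91/10000⌋=24402; principal=155199-24402=130797; balance=2681647-130797=2550850
16. interest=⌊2550850·91/10000⌋=23212; principal=155199-23212=131987; balance=2550850-131987=2418863
17. interest=⌊2418863·91/10000⌋=22011; principal=155199-22011=133188; balance=2418863-133188=2285675
18. interest=⌊2285675·91/10000⌋=20799; principal=155199-20799=134400; balance=2285675-134400=2151275
19. interest=⌊2151275·91/10000⌋=19576; principal=155199-19576=135623; balance=2151275-135623=2015652
20. interest=⌊2015652·91/10000⌋=18342; principal=155199-18342=136857; balance=2015652-136857=1878795
21. interest=⌊1878795·91/10000⌋=17097; principal=155199-17097=138102; balance=1878795-138102=1740693
22. interest=⌊1740693·91/10000⌋=15840; principal=155199-15840=139359; balance=1740693-139359=1601334
23. interest=⌊1601334·91/10000⌋=14572; principal=155199-14572=140627; balance=1601334-140627=1460707
24. interest=⌊1460707·91/10000⌋=13292; principal=155199-13292=141907; balance=1460707-141907=1318800
25. interest=⌊1318800·91/10000⌋=12001; principal=155199-12001=143198; balance=1318800-143198=1175602
26. interest=⌊1175602·91/10000⌋=10697; principal=155199-10697=144502; balance=1175602-144502=1031100
27. interest=⌊1031100·91/10000⌋=9383; principal=155199-9383=145816; balance=1031100-145816=885284
28. interest=⌊885284·91/10000⌋=8056; principal=155199-8056=147143; balance=885284-147143=738141
29. interest=⌊738141·91/10000⌋=6717; principal=155199-6717=148482; balance=738141-148482=589659
30. interest=⌊589659·91/10000⌋=5365; principal=155199-5365=149834; balance=589659-149834=439825
31. interest=⌊439825·91/10000⌋=4002; principal=155199-4002=151197; balance=439825-151197=288628
32. interest=⌊288628·91/10000⌋=2626; principal=155199-2626=152573; balance=288628-152573=136055
33. interest=⌊136055·91/10000⌋=1238; principal=min(155199-1238,136055)=136055; balance=136055-136055=0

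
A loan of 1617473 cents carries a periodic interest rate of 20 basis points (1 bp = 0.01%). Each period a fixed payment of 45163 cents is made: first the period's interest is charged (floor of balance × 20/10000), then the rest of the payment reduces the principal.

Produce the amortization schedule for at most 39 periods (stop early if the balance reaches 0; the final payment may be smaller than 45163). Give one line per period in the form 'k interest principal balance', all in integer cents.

1 3234 41929 1575544
2 3151 42012 1533532
3 3067 42096 1491436
4 2982 42181 1449255
5 2898 42265 1406990
6 2813 42350 1364640
7 2729 42434 1322206
8 2644 42519 1279687
9 2559 42604 1237083
10 2474 42689 1194394
11 2388 42775 1151619
12 2303 42860 1108759
13 2217 42946 1065813
14 2131 43032 1022781
15 2045 43118 979663
16 1959 43204 936459
17 1872 43291 893168
18 1786 43377 849791
19 1699 43464 806327
20 1612 43551 762776
21 1525 43638 719138
22 1438 43725 675413
23 1350 43813 631600
24 1263 43900 587700
25 1175 43988 543712
26 1087 44076 499636
27 999 44164 455472
28 910 44253 411219
29 822 44341 366878
30 733 44430 322448
31 644 44519 277929
32 555 44608 233321
33 466 44697 188624
34 377 44786 143838
35 287 44876 98962
36 197 44966 53996
37 107 45056 8940
38 17 8940 0

1. interest=⌊1617473·20/10000⌋=3234; principal=45163-3234=41929; balance=1617473-41929=1575544
2. interest=⌊1575544·20/10000⌋=3151; principal=45163-3151=42012; balance=1575544-42012=1533532
3. interest=⌊1533532·20/10000⌋=3067; principal=45163-3067=42096; balance=1533532-42096=1491436
4. interest=⌊1491436·20/10000⌋=2982; principal=45163-2982=42181; balance=1491436-42181=1449255
5. interest=⌊1449255·20/10000⌋=2898; principal=45163-2898=42265; balance=1449255-42265=1406990
6. interest=⌊1406990·20/10000⌋=2813; principal=45163-2813=42350; balance=1406990-42350=1364640
7. interest=⌊1364640·20/10000⌋=2729; principal=45163-2729=42434; balance=1364640-42434=1322206
8. interest=⌊1322206·20/10000⌋=2644; principal=45163-2644=42519; balance=1322206-42519=1279687
9. interest=⌊1279687·20/10000⌋=2559; principal=45163-2559=42604; balance=1279687-42604=1237083
10. interest=⌊1237083·20/10000⌋=2474; principal=45163-2474=42689; balance=1237083-42689=1194394
11. interest=⌊1194394·20/10000⌋=2388; principal=45163-2388=42775; balance=1194394-42775=1151619
12. interest=⌊1151619·20/10000⌋=2303; principal=45163-2303=42860; balance=1151619-42860=1108759
13. interest=⌊1108759·20/10000⌋=2217; principal=45163-2217=42946; balance=1108759-42946=1065813
14. interest=⌊1065813·20/10000⌋=2131; principal=45163-2131=43032; balance=1065813-43032=1022781
15. interest=⌊1022781·20/10000⌋=2045; principal=45163-2045=43118; balance=1022781-43118=979663
16. interest=⌊979663·20/10000⌋=1959; principal=45163-1959=43204; balance=979663-43204=936459
17. interest=⌊936459·20/10000⌋=1872; principal=45163-1872=43291; balance=936459-43291=893168
18. interest=⌊893168·20/10000⌋=1786; principal=45163-1786=43377; balance=893168-43377=849791
19. interest=⌊849791·20/10000⌋=1699; principal=45163-1699=43464; balance=849791-43464=806327
20. interest=⌊806327·20/10000⌋=1612; principal=45163-1612=43551; balance=806327-43551=762776
21. interest=⌊762776·20/10000⌋=1525; principal=45163-1525=43638; balance=762776-43638=719138
22. interest=⌊719138·20/10000⌋=1438; principal=45163-1438=43725; balance=719138-43725=675413
23. interest=⌊675413·20/10000⌋=1350; principal=45163-1350=43813; balance=675413-43813=631600
24. interest=⌊631600·20/10000⌋=1263; principal=45163-1263=43900; balance=631600-43900=587700
25. interest=⌊587700·20/10000⌋=1175; principal=45163-1175=43988; balance=587700-43988=543712
26. interest=⌊543712·20/10000⌋=1087; principal=45163-1087=44076; balance=543712-44076=499636
27. interest=⌊499636·20/10000⌋=999; principal=45163-999=44164; balance=499636-44164=455472
28. interest=⌊455472·20/10000⌋=910; principal=45163-910=44253; balance=455472-44253=411219
29. interest=⌊411219·20/10000⌋=822; principal=45163-822=44341; balance=411219-44341=366878
30. interest=⌊366878·20/10000⌋=733; principal=45163-733=44430; balance=366878-44430=322448
31. interest=⌊322448·20/10000⌋=644; principal=45163-644=44519; balance=322448-44519=277929
32. interest=⌊277929·20/10000⌋=555; principal=45163-555=44608; balance=277929-44608=233321
33. interest=⌊233321·20/10000⌋=466; principal=45163-466=44697; balance=233321-44697=188624
34. interest=⌊188624·20/10000⌋=377; principal=45163-377=44786; balance=188624-44786=143838
35. interest=⌊143838·20/10000⌋=287; principal=45163-287=44876; balance=143838-44876=98962
36. interest=⌊98962·20/10000⌋=197; principal=45163-197=44966; balance=98962-44966=53996
37. interest=⌊53996·20/10000⌋=107; principal=45163-107=45056; balance=53996-45056=8940
38. interest=⌊8940·20/10000⌋=17; principal=min(45163-17,8940)=8940; balance=8940-8940=0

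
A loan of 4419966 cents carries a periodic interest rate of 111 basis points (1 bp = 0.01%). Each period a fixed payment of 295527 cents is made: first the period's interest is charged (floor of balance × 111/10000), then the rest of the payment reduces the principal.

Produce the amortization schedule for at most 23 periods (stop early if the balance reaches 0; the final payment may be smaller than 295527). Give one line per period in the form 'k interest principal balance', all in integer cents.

1. interest=⌊4419966·111/10000⌋=49061; principal=295527-49061=246466; balance=4419966-246466=4173500
2. interest=⌊4173500·111/10000⌋=46325; principal=295527-46325=249202; balance=4173500-249202=3924298
3. interest=⌊3924298·111/10000⌋=43559; principal=295527-43559=251968; balance=3924298-251968=3672330
4. interest=⌊3672330·111/10000⌋=40762; principal=295527-40762=254765; balance=3672330-254765=3417565
5. interest=⌊3417565·111/10000⌋=37934; principal=295527-37934=257593; balance=3417565-257593=3159972
6. interest=⌊3159972·111/10000⌋=35075; principal=295527-35075=260452; balance=3159972-260452=2899520
7. interest=⌊2899520·111/10000⌋=32184; principal=295527-32184=263343; balance=2899520-263343=2636177
8. interest=⌊2636177·111/10000⌋=29261; principal=295527-29261=266266; balance=2636177-266266=2369911
9. interest=⌊2369911·111/10000⌋=26306; principal=295527-26306=269221; balance=2369911-269221=2100690
10. interest=⌊2100690·111/10000⌋=23317; principal=295527-23317=272210; balance=2100690-272210=1828480
11. interest=⌊1828480·111/10000⌋=20296; principal=295527-20296=275231; balance=1828480-275231=1553249
12. interest=⌊1553249·111/10000⌋=17241; principal=295527-17241=278286; balance=1553249-278286=1274963
13. interest=⌊1274963·111/10000⌋=14152; principal=295527-14152=281375; balance=1274963-281375=993588
14. interest=⌊993588·111/10000⌋=11028; principal=295527-11028=284499; balance=993588-284499=709089
15. interest=⌊709089·111/10000⌋=7870; principal=295527-7870=287657; balance=709089-287657=421432
16. interest=⌊421432·111/10000⌋=4677; principal=295527-4677=290850; balance=421432-290850=130582
17. interest=⌊130582·111/10000⌋=1449; principal=min(295527-1449,130582)=130582; balance=130582-130582=0

1 49061 246466 4173500
2 46325 249202 3924298
3 43559 251968 3672330
4 40762 254765 3417565
5 37934 257593 3159972
6 35075 260452 2899520
7 32184 263343 2636177
8 29261 266266 2369911
9 26306 269221 2100690
10 23317 272210 1828480
11 20296 275231 1553249
12 17241 278286 1274963
13 14152 281375 993588
14 11028 284499 709089
15 7870 287657 421432
16 4677 290850 130582
17 1449 130582 0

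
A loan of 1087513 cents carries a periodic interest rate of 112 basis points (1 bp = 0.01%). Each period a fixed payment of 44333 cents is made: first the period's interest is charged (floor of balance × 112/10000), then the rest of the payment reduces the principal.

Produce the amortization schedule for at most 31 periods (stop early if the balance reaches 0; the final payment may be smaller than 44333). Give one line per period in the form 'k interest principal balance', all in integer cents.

1 12180 32153 1055360
2 11820 32513 1022847
3 11455 32878 989969
4 11087 33246 956723
5 10715 33618 923105
6 10338 33995 889110
7 9958 34375 854735
8 9573 34760 819975
9 9183 35150 784825
10 8790 35543 749282
11 8391 35942 713340
12 7989 36344 676996
13 7582 36751 640245
14 7170 37163 603082
15 6754 37579 565503
16 6333 38000 527503
17 5908 38425 489078
18 5477 38856 450222
19 5042 39291 410931
20 4602 39731 371200
21 4157 40176 331024
22 3707 40626 290398
23 3252 41081 249317
24 2792 41541 207776
25 2327 42006 165770
26 1856 42477 123293
27 1380 42953 80340
28 899 43434 36906
29 413 36906 0

1. interest=⌊1087513·112/10000⌋=12180; principal=44333-12180=32153; balance=1087513-32153=1055360
2. interest=⌊1055360·112/10000⌋=11820; principal=44333-11820=32513; balance=1055360-32513=1022847
3. interest=⌊1022847·112/10000⌋=11455; principal=44333-11455=32878; balance=1022847-32878=989969
4. interest=⌊989969·112/10000⌋=11087; principal=44333-11087=33246; balance=989969-33246=956723
5. interest=⌊956723·112/10000⌋=10715; principal=44333-10715=33618; balance=956723-33618=923105
6. interest=⌊923105·112/10000⌋=10338; principal=44333-10338=33995; balance=923105-33995=889110
7. interest=⌊889110·112/10000⌋=9958; principal=44333-9958=34375; balance=889110-34375=854735
8. interest=⌊854735·112/10000⌋=9573; principal=44333-9573=34760; balance=854735-34760=819975
9. interest=⌊819975·112/10000⌋=9183; principal=44333-9183=35150; balance=819975-35150=784825
10. interest=⌊784825·112/10000⌋=8790; principal=44333-8790=35543; balance=784825-35543=749282
11. interest=⌊749282·112/10000⌋=8391; principal=44333-8391=35942; balance=749282-35942=713340
12. interest=⌊713340·112/10000⌋=7989; principal=44333-7989=36344; balance=713340-36344=676996
13. interest=⌊676996·112/10000⌋=7582; principal=44333-7582=36751; balance=676996-36751=640245
14. interest=⌊640245·112/10000⌋=7170; principal=44333-7170=37163; balance=640245-37163=603082
15. interest=⌊603082·112/10000⌋=6754; principal=44333-6754=37579; balance=603082-37579=565503
16. interest=⌊565503·112/10000⌋=6333; principal=44333-6333=38000; balance=565503-38000=527503
17. interest=⌊527503·112/10000⌋=5908; principal=44333-5908=38425; balance=527503-38425=489078
18. interest=⌊489078·112/10000⌋=5477; principal=44333-5477=38856; balance=489078-38856=450222
19. interest=⌊450222·112/10000⌋=5042; principal=44333-5042=39291; balance=450222-39291=410931
20. interest=⌊410931·112/10000⌋=4602; principal=44333-4602=39731; balance=410931-39731=371200
21. interest=⌊371200·112/10000⌋=4157; principal=44333-4157=40176; balance=371200-40176=331024
22. interest=⌊331024·112/10000⌋=3707; principal=44333-3707=40626; balance=331024-40626=290398
23. interest=⌊290398·112/10000⌋=3252; principal=44333-3252=41081; balance=290398-41081=249317
24. interest=⌊249317·112/10000⌋=2792; principal=44333-2792=41541; balance=249317-41541=207776
25. interest=⌊207776·112/10000⌋=2327; principal=44333-2327=42006; balance=207776-42006=165770
26. interest=⌊165770·112/10000⌋=1856; principal=44333-1856=42477; balance=165770-42477=123293
27. interest=⌊123293·112/10000⌋=1380; principal=44333-1380=42953; balance=123293-42953=80340
28. interest=⌊80340·112/10000⌋=899; principal=44333-899=43434; balance=80340-43434=36906
29. interest=⌊36906·112/10000⌋=413; principal=min(44333-413,36906)=36906; balance=36906-36906=0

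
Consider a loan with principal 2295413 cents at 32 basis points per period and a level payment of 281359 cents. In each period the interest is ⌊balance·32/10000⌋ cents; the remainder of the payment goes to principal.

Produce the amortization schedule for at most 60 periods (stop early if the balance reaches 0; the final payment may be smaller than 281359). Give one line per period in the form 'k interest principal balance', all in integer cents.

1 7345 274014 2021399
2 6468 274891 1746508
3 5588 275771 1470737
4 4706 276653 1194084
5 3821 277538 916546
6 2932 278427 638119
7 2041 279318 358801
8 1148 280211 78590
9 251 78590 0

1. interest=⌊2295413·32/10000⌋=7345; principal=281359-7345=274014; balance=2295413-274014=2021399
2. interest=⌊2021399·32/10000⌋=6468; principal=281359-6468=274891; balance=2021399-274891=1746508
3. interest=⌊1746508·32/10000⌋=5588; principal=281359-5588=275771; balance=1746508-275771=1470737
4. interest=⌊1470737·32/10000⌋=4706; principal=281359-4706=276653; balance=1470737-276653=1194084
5. interest=⌊1194084·32/10000⌋=3821; principal=281359-3821=277538; balance=1194084-277538=916546
6. interest=⌊916546·32/10000⌋=2932; principal=281359-2932=278427; balance=916546-278427=638119
7. interest=⌊638119·32/10000⌋=2041; principal=281359-2041=279318; balance=638119-279318=358801
8. interest=⌊358801·32/10000⌋=1148; principal=281359-1148=280211; balance=358801-280211=78590
9. interest=⌊78590·32/10000⌋=251; principal=min(281359-251,78590)=78590; balance=78590-78590=0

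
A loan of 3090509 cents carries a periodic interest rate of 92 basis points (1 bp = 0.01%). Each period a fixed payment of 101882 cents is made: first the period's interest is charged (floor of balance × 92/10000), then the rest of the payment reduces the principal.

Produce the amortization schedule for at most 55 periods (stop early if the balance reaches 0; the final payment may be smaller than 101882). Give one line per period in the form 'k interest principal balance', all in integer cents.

1. interest=⌊3090509·92/10000⌋=28432; principal=101882-28432=73450; balance=3090509-73450=3017059
2. interest=⌊3017059·92/10000⌋=27756; principal=101882-27756=74126; balance=3017059-74126=2942933
3. interest=⌊2942933·92/10000⌋=27074; principal=101882-27074=74808; balance=2942933-74808=2868125
4. interest=⌊2868125·92/10000⌋=26386; principal=101882-26386=75496; balance=2868125-75496=2792629
5. interest=⌊2792629·92/10000⌋=25692; principal=101882-25692=76190; balance=2792629-76190=2716439
6. interest=⌊2716439·92/10000⌋=24991; principal=101882-24991=76891; balance=2716439-76891=2639548
7. interest=⌊2639548·92/10000⌋=24283; principal=101882-24283=77599; balance=2639548-77599=2561949
8. interest=⌊2561949·92/10000⌋=23569; principal=101882-23569=78313; balance=2561949-78313=2483636
9. interest=⌊2483636·92/10000⌋=22849; principal=101882-22849=79033; balance=2483636-79033=2404603
10. interest=⌊2404603·92/10000⌋=22122; principal=101882-22122=79760; balance=2404603-79760=2324843
11. interest=⌊2324843·92/10000⌋=21388; principal=101882-21388=80494; balance=2324843-80494=2244349
12. interest=⌊2244349·92/10000⌋=20648; principal=101882-20648=81234; balance=2244349-81234=2163115
13. interest=⌊2163115·92/10000⌋=19900; principal=101882-19900=81982; balance=2163115-81982=2081133
14. interest=⌊2081133·92/10000⌋=19146; principal=101882-19146=82736; balance=2081133-82736=1998397
15. interest=⌊1998397·92/10000⌋=18385; principal=101882-18385=83497; balance=1998397-83497=1914900
16. interest=⌊1914900·92/10000⌋=17617; principal=101882-17617=84265; balance=1914900-84265=1830635
17. interest=⌊1830635·92/10000⌋=16841; principal=101882-16841=85041; balance=1830635-85041=1745594
18. interest=⌊1745594·92/10000⌋=16059; principal=101882-16059=85823; balance=1745594-85823=1659771
19. interest=⌊1659771·92/10000⌋=15269; principal=101882-15269=86613; balance=1659771-86613=1573158
20. interest=⌊1573158·92/10000⌋=14473; principal=101882-14473=87409; balance=1573158-87409=1485749
21. interest=⌊1485749·92/10000⌋=13668; principal=101882-13668=88214; balance=1485749-88214=1397535
22. interest=⌊1397535·92/10000⌋=12857; principal=101882-12857=89025; balance=1397535-89025=1308510
23. interest=⌊1308510·92/10000⌋=12038; principal=101882-12038=89844; balance=1308510-89844=1218666
24. interest=⌊1218666·92/10000⌋=11211; principal=101882-11211=90671; balance=1218666-90671=1127995
25. interest=⌊1127995·92/10000⌋=10377; principal=101882-10377=91505; balance=1127995-91505=1036490
26. interest=⌊1036490·92/10000⌋=9535; principal=101882-9535=92347; balance=1036490-92347=944143
27. interest=⌊944143·92/10000⌋=8686; principal=101882-8686=93196; balance=944143-93196=850947
28. interest=⌊850947·92/10000⌋=7828; principal=101882-7828=94054; balance=850947-94054=756893
29. interest=⌊756893·92/10000⌋=6963; principal=101882-6963=94919; balance=756893-94919=661974
30. interest=⌊661974·92/10000⌋=6090; principal=101882-6090=95792; balance=661974-95792=566182
31. interest=⌊566182·92/10000⌋=5208; principal=101882-5208=96674; balance=566182-96674=469508
32. interest=⌊469508·92/10000⌋=4319; principal=101882-4319=97563; balance=469508-97563=371945
33. interest=⌊371945·92/10000⌋=3421; principal=101882-3421=98461; balance=371945-98461=273484
34. interest=⌊273484·92/10000⌋=2516; principal=101882-2516=99366; balance=273484-99366=174118
35. interest=⌊174118·92/10000⌋=1601; principal=101882-1601=100281; balance=174118-100281=73837
36. interest=⌊73837·92/10000⌋=679; principal=min(101882-679,73837)=73837; balance=73837-73837=0

1 28432 73450 3017059
2 27756 74126 2942933
3 27074 74808 2868125
4 26386 75496 2792629
5 25692 76190 2716439
6 24991 76891 2639548
7 24283 77599 2561949
8 23569 78313 2483636
9 22849 79033 2404603
10 22122 79760 2324843
11 21388 80494 2244349
12 20648 81234 2163115
13 19900 81982 2081133
14 19146 82736 1998397
15 18385 83497 1914900
16 17617 84265 1830635
17 16841 85041 1745594
18 16059 85823 1659771
19 15269 86613 1573158
20 14473 87409 1485749
21 13668 88214 1397535
22 12857 89025 1308510
23 12038 89844 1218666
24 11211 90671 1127995
25 10377 91505 1036490
26 9535 92347 944143
27 8686 93196 850947
28 7828 94054 756893
29 6963 94919 661974
30 6090 95792 566182
31 5208 96674 469508
32 4319 97563 371945
33 3421 98461 273484
34 2516 99366 174118
35 1601 100281 73837
36 679 73837 0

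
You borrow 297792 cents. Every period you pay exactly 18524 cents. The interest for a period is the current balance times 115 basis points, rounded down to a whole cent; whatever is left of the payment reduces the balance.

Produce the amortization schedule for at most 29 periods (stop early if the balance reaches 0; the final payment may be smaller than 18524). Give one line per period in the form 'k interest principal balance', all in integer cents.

1 3424 15100 282692
2 3250 15274 267418
3 3075 15449 251969
4 2897 15627 236342
5 2717 15807 220535
6 2536 15988 204547
7 2352 16172 188375
8 2166 16358 172017
9 1978 16546 155471
10 1787 16737 138734
11 1595 16929 121805
12 1400 17124 104681
13 1203 17321 87360
14 1004 17520 69840
15 803 17721 52119
16 599 17925 34194
17 393 18131 16063
18 184 16063 0

1. interest=⌊297792·115/10000⌋=3424; principal=18524-3424=15100; balance=297792-15100=282692
2. interest=⌊282692·115/10000⌋=3250; principal=18524-3250=15274; balance=282692-15274=267418
3. interest=⌊267418·115/10000⌋=3075; principal=18524-3075=15449; balance=267418-15449=251969
4. interest=⌊251969·115/10000⌋=2897; principal=18524-2897=15627; balance=251969-15627=236342
5. interest=⌊236342·115/10000⌋=2717; principal=18524-2717=15807; balance=236342-15807=220535
6. interest=⌊220535·115/10000⌋=2536; principal=18524-2536=15988; balance=220535-15988=204547
7. interest=⌊204547·115/10000⌋=2352; principal=18524-2352=16172; balance=204547-16172=188375
8. interest=⌊188375·115/10000⌋=2166; principal=18524-2166=16358; balance=188375-16358=172017
9. interest=⌊172017·115/10000⌋=1978; principal=18524-1978=16546; balance=172017-16546=155471
10. interest=⌊155471·115/10000⌋=1787; principal=18524-1787=16737; balance=155471-16737=138734
11. interest=⌊138734·115/10000⌋=1595; principal=18524-1595=16929; balance=138734-16929=121805
12. interest=⌊121805·115/10000⌋=1400; principal=18524-1400=17124; balance=121805-17124=104681
13. interest=⌊104681·115/10000⌋=1203; principal=18524-1203=17321; balance=104681-17321=87360
14. interest=⌊87360·115/10000⌋=1004; principal=18524-1004=17520; balance=87360-17520=69840
15. interest=⌊69840·115/10000⌋=803; principal=18524-803=17721; balance=69840-17721=52119
16. interest=⌊52119·115/10000⌋=599; principal=18524-599=17925; balance=52119-17925=34194
17. interest=⌊34194·115/10000⌋=393; principal=18524-393=18131; balance=34194-18131=16063
18. interest=⌊16063·115/10000⌋=184; principal=min(18524-184,16063)=16063; balance=16063-16063=0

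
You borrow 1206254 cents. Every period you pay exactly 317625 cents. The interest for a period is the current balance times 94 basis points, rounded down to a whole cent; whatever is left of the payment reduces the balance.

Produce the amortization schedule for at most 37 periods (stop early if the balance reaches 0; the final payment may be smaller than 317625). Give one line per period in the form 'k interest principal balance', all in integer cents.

1 11338 306287 899967
2 8459 309166 590801
3 5553 312072 278729
4 2620 278729 0

1. interest=⌊1206254·94/10000⌋=11338; principal=317625-11338=306287; balance=1206254-306287=899967
2. interest=⌊899967·94/10000⌋=8459; principal=317625-8459=309166; balance=899967-309166=590801
3. interest=⌊590801·94/10000⌋=5553; principal=317625-5553=312072; balance=590801-312072=278729
4. interest=⌊278729·94/10000⌋=2620; principal=min(317625-2620,278729)=278729; balance=278729-278729=0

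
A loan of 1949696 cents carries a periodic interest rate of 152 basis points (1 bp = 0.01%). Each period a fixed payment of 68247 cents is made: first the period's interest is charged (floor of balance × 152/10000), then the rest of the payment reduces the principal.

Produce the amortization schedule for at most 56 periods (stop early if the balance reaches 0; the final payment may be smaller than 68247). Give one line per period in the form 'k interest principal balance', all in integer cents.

1. interest=⌊1949696·152/10000⌋=29635; principal=68247-29635=38612; balance=1949696-38612=1911084
2. interest=⌊1911084·152/10000⌋=29048; principal=68247-29048=39199; balance=1911084-39199=1871885
3. interest=⌊1871885·152/10000⌋=28452; principal=68247-28452=39795; balance=1871885-39795=1832090
4. interest=⌊1832090·152/10000⌋=27847; principal=68247-27847=40400; balance=1832090-40400=1791690
5. interest=⌊1791690·152/10000⌋=27233; principal=68247-27233=41014; balance=1791690-41014=1750676
6. interest=⌊1750676·152/10000⌋=26610; principal=68247-26610=41637; balance=1750676-41637=1709039
7. interest=⌊1709039·152/10000⌋=25977; principal=68247-25977=42270; balance=1709039-42270=1666769
8. interest=⌊1666769·152/10000⌋=25334; principal=68247-25334=42913; balance=1666769-42913=1623856
9. interest=⌊1623856·152/10000⌋=24682; principal=68247-24682=43565; balance=1623856-43565=1580291
10. interest=⌊1580291·152/10000⌋=24020; principal=68247-24020=44227; balance=1580291-44227=1536064
11. interest=⌊1536064·152/10000⌋=23348; principal=68247-23348=44899; balance=1536064-44899=1491165
12. interest=⌊1491165·152/10000⌋=22665; principal=68247-22665=45582; balance=1491165-45582=1445583
13. interest=⌊1445583·152/10000⌋=21972; principal=68247-21972=46275; balance=1445583-46275=1399308
14. interest=⌊1399308·152/10000⌋=21269; principal=68247-21269=46978; balance=1399308-46978=1352330
15. interest=⌊1352330·152/10000⌋=20555; principal=68247-20555=47692; balance=1352330-47692=1304638
16. interest=⌊1304638·152/10000⌋=19830; principal=68247-19830=48417; balance=1304638-48417=1256221
17. interest=⌊1256221·152/10000⌋=19094; principal=68247-19094=49153; balance=1256221-49153=1207068
18. interest=⌊1207068·152/10000⌋=18347; principal=68247-18347=49900; balance=1207068-49900=1157168
19. interest=⌊1157168·152/10000⌋=17588; principal=68247-17588=50659; balance=1157168-50659=1106509
20. interest=⌊1106509·152/10000⌋=16818; principal=68247-16818=51429; balance=1106509-51429=1055080
21. interest=⌊1055080·152/10000⌋=16037; principal=68247-16037=52210; balance=1055080-52210=1002870
22. interest=⌊1002870·152/10000⌋=15243; principal=68247-15243=53004; balance=1002870-53004=949866
23. interest=⌊949866·152/10000⌋=14437; principal=68247-14437=53810; balance=949866-53810=896056
24. interest=⌊896056·152/10000⌋=13620; principal=68247-13620=54627; balance=896056-54627=841429
25. interest=⌊841429·152/10000⌋=12789; principal=68247-12789=55458; balance=841429-55458=785971
26. interest=⌊785971·152/10000⌋=11946; principal=68247-11946=56301; balance=785971-56301=729670
27. interest=⌊729670·152/10000⌋=11090; principal=68247-11090=57157; balance=729670-57157=672513
28. interest=⌊672513·152/10000⌋=10222; principal=68247-10222=58025; balance=672513-58025=614488
29. interest=⌊614488·152/10000⌋=9340; principal=68247-9340=58907; balance=614488-58907=555581
30. interest=⌊555581·152/10000⌋=8444; principal=68247-8444=59803; balance=555581-59803=495778
31. interest=⌊495778·152/10000⌋=7535; principal=68247-7535=60712; balance=495778-60712=435066
32. interest=⌊435066·152/10000⌋=6613; principal=68247-6613=61634; balance=435066-61634=373432
33. interest=⌊373432·152/10000⌋=5676; principal=68247-5676=62571; balance=373432-62571=310861
34. interest=⌊310861·152/10000⌋=4725; principal=68247-4725=63522; balance=310861-63522=247339
35. interest=⌊247339·152/10000⌋=3759; principal=68247-3759=64488; balance=247339-64488=182851
36. interest=⌊182851·152/10000⌋=2779; principal=68247-2779=65468; balance=182851-65468=117383
37. interest=⌊117383·152/10000⌋=1784; principal=68247-1784=66463; balance=117383-66463=50920
38. interest=⌊50920·152/10000⌋=773; principal=min(68247-773,50920)=50920; balance=50920-50920=0

1 29635 38612 1911084
2 29048 39199 1871885
3 28452 39795 1832090
4 27847 40400 1791690
5 27233 41014 1750676
6 26610 41637 1709039
7 25977 42270 1666769
8 25334 42913 1623856
9 24682 43565 1580291
10 24020 44227 1536064
11 23348 44899 1491165
12 22665 45582 1445583
13 21972 46275 1399308
14 21269 46978 1352330
15 20555 47692 1304638
16 19830 48417 1256221
17 19094 49153 1207068
18 18347 49900 1157168
19 17588 50659 1106509
20 16818 51429 1055080
21 16037 52210 1002870
22 15243 53004 949866
23 14437 53810 896056
24 13620 54627 841429
25 12789 55458 785971
26 11946 56301 729670
27 11090 57157 672513
28 10222 58025 614488
29 9340 58907 555581
30 8444 59803 495778
31 7535 60712 435066
32 6613 61634 373432
33 5676 62571 310861
34 4725 63522 247339
35 3759 64488 182851
36 2779 65468 117383
37 1784 66463 50920
38 773 50920 0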